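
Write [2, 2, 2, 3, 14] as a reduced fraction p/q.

586/243

Fold from the inside: start with 14/1.
  3 + 1/14 = 43/14
  2 + 14/43 = 100/43
  2 + 43/100 = 243/100
  2 + 100/243 = 586/243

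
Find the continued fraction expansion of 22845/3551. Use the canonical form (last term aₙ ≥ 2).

[6; 2, 3, 3, 1, 16, 7]

22845 = 6·3551 + 1539
3551 = 2·1539 + 473
1539 = 3·473 + 120
473 = 3·120 + 113
120 = 1·113 + 7
113 = 16·7 + 1
7 = 7·1 + 0  (stop)
So 22845/3551 = [6; 2, 3, 3, 1, 16, 7].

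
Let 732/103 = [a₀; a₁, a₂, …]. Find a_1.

732 = 7·103 + 11   →  a_0 = 7
103 = 9·11 + 4   →  a_1 = 9

9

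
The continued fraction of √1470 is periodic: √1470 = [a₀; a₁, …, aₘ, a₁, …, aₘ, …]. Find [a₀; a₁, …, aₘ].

[38; 2, 1, 14, 1, 2, 76]

a₀ = ⌊√1470⌋ = 38.
With m₀=0, d₀=1 and mₖ₊₁ = dₖaₖ − mₖ, dₖ₊₁ = (n − mₖ₊₁²)/dₖ, aₖ₊₁ = ⌊(a₀+mₖ₊₁)/dₖ₊₁⌋:
  k=1: m=38, d=26, a=2
  k=2: m=14, d=49, a=1
  k=3: m=35, d=5, a=14
  k=4: m=35, d=49, a=1
  k=5: m=14, d=26, a=2
  k=6: m=38, d=1, a=76
d=1 and a=2a₀=76 at k=6, so the next step gives (m, d) = (38, 26) again — its k=1 value — and the period has length 6.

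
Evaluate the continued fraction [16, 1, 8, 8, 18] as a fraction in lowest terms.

Fold from the inside: start with 18/1.
  8 + 1/18 = 145/18
  8 + 18/145 = 1178/145
  1 + 145/1178 = 1323/1178
  16 + 1178/1323 = 22346/1323

22346/1323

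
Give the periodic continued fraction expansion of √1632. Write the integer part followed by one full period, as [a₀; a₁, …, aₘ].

a₀ = ⌊√1632⌋ = 40.
With m₀=0, d₀=1 and mₖ₊₁ = dₖaₖ − mₖ, dₖ₊₁ = (n − mₖ₊₁²)/dₖ, aₖ₊₁ = ⌊(a₀+mₖ₊₁)/dₖ₊₁⌋:
  k=1: m=40, d=32, a=2
  k=2: m=24, d=33, a=1
  k=3: m=9, d=47, a=1
  k=4: m=38, d=4, a=19
  k=5: m=38, d=47, a=1
  k=6: m=9, d=33, a=1
  k=7: m=24, d=32, a=2
  k=8: m=40, d=1, a=80
d=1 and a=2a₀=80 at k=8, so the next step gives (m, d) = (40, 32) again — its k=1 value — and the period has length 8.

[40; 2, 1, 1, 19, 1, 1, 2, 80]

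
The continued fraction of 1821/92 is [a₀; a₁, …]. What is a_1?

1

1821 = 19·92 + 73   →  a_0 = 19
92 = 1·73 + 19   →  a_1 = 1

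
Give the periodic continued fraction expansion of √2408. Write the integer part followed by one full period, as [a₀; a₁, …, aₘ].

[49; 14, 98]

a₀ = ⌊√2408⌋ = 49.
With m₀=0, d₀=1 and mₖ₊₁ = dₖaₖ − mₖ, dₖ₊₁ = (n − mₖ₊₁²)/dₖ, aₖ₊₁ = ⌊(a₀+mₖ₊₁)/dₖ₊₁⌋:
  k=1: m=49, d=7, a=14
  k=2: m=49, d=1, a=98
d=1 and a=2a₀=98 at k=2, so the next step gives (m, d) = (49, 7) again — its k=1 value — and the period has length 2.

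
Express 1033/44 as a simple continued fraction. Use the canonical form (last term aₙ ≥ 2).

[23; 2, 10, 2]

1033 = 23*44 + 21
44 = 2*21 + 2
21 = 10*2 + 1
2 = 2*1 + 0  (stop)
So 1033/44 = [23; 2, 10, 2].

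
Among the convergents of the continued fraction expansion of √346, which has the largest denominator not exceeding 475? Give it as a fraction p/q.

6901/371

√346 = [18; 1, 1, 1, 1, 36, …] (period length 5).
Convergents:
  p_0/q_0 = 18/1
  p_1/q_1 = 19/1
  p_2/q_2 = 37/2
  p_3/q_3 = 56/3
  p_4/q_4 = 93/5
  p_5/q_5 = 3404/183
  p_6/q_6 = 3497/188
  p_7/q_7 = 6901/371
  p_8/q_8 = 10398/559
q_7 = 371 ≤ 475 < 559 = q_8, so the answer is 6901/371.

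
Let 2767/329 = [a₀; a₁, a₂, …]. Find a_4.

2

2767 = 8·329 + 135   →  a_0 = 8
329 = 2·135 + 59   →  a_1 = 2
135 = 2·59 + 17   →  a_2 = 2
59 = 3·17 + 8   →  a_3 = 3
17 = 2·8 + 1   →  a_4 = 2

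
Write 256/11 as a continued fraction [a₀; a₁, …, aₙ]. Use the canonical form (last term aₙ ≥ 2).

[23; 3, 1, 2]

256 = 23·11 + 3
11 = 3·3 + 2
3 = 1·2 + 1
2 = 2·1 + 0  (stop)
So 256/11 = [23; 3, 1, 2].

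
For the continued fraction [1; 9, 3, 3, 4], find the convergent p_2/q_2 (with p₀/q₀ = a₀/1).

Using pₖ = aₖpₖ₋₁ + pₖ₋₂, qₖ = aₖqₖ₋₁ + qₖ₋₂ (with p₋₁=1, p₋₂=0, q₋₁=0, q₋₂=1):
  k=0: a=1, p=1, q=1
  k=1: a=9, p=10, q=9
  k=2: a=3, p=31, q=28

31/28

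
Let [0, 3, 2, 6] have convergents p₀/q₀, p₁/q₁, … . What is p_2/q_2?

Using pₖ = aₖpₖ₋₁ + pₖ₋₂, qₖ = aₖqₖ₋₁ + qₖ₋₂ (with p₋₁=1, p₋₂=0, q₋₁=0, q₋₂=1):
  k=0: a=0, p=0, q=1
  k=1: a=3, p=1, q=3
  k=2: a=2, p=2, q=7

2/7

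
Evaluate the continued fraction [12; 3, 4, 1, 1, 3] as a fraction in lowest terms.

1268/103

Fold from the inside: start with 3/1.
  1 + 1/3 = 4/3
  1 + 3/4 = 7/4
  4 + 4/7 = 32/7
  3 + 7/32 = 103/32
  12 + 32/103 = 1268/103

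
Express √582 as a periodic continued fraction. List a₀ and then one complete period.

a₀ = ⌊√582⌋ = 24.
With m₀=0, d₀=1 and mₖ₊₁ = dₖaₖ − mₖ, dₖ₊₁ = (n − mₖ₊₁²)/dₖ, aₖ₊₁ = ⌊(a₀+mₖ₊₁)/dₖ₊₁⌋:
  k=1: m=24, d=6, a=8
  k=2: m=24, d=1, a=48
d=1 and a=2a₀=48 at k=2, so the next step gives (m, d) = (24, 6) again — its k=1 value — and the period has length 2.

[24; 8, 48]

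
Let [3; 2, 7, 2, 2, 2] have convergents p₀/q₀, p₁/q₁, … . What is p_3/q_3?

111/32

Using pₖ = aₖpₖ₋₁ + pₖ₋₂, qₖ = aₖqₖ₋₁ + qₖ₋₂ (with p₋₁=1, p₋₂=0, q₋₁=0, q₋₂=1):
  k=0: a=3, p=3, q=1
  k=1: a=2, p=7, q=2
  k=2: a=7, p=52, q=15
  k=3: a=2, p=111, q=32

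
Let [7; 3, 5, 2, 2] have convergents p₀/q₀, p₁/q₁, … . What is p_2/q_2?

Using pₖ = aₖpₖ₋₁ + pₖ₋₂, qₖ = aₖqₖ₋₁ + qₖ₋₂ (with p₋₁=1, p₋₂=0, q₋₁=0, q₋₂=1):
  k=0: a=7, p=7, q=1
  k=1: a=3, p=22, q=3
  k=2: a=5, p=117, q=16

117/16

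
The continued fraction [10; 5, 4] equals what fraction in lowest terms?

214/21

Using pₖ = aₖpₖ₋₁ + pₖ₋₂ and qₖ = aₖqₖ₋₁ + qₖ₋₂:
  k=0: a=10, p=10, q=1
  k=1: a=5, p=51, q=5
  k=2: a=4, p=214, q=21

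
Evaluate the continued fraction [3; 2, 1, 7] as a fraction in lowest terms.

77/23

Using pₖ = aₖpₖ₋₁ + pₖ₋₂ and qₖ = aₖqₖ₋₁ + qₖ₋₂:
  k=0: a=3, p=3, q=1
  k=1: a=2, p=7, q=2
  k=2: a=1, p=10, q=3
  k=3: a=7, p=77, q=23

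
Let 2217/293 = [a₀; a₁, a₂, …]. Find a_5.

2217 = 7·293 + 166   →  a_0 = 7
293 = 1·166 + 127   →  a_1 = 1
166 = 1·127 + 39   →  a_2 = 1
127 = 3·39 + 10   →  a_3 = 3
39 = 3·10 + 9   →  a_4 = 3
10 = 1·9 + 1   →  a_5 = 1

1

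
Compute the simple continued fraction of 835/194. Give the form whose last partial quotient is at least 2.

835 = 4×194 + 59
194 = 3×59 + 17
59 = 3×17 + 8
17 = 2×8 + 1
8 = 8×1 + 0  (stop)
So 835/194 = [4; 3, 3, 2, 8].

[4; 3, 3, 2, 8]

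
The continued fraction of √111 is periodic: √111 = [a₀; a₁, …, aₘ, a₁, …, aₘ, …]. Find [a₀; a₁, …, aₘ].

[10; 1, 1, 6, 1, 1, 20]

a₀ = ⌊√111⌋ = 10.
With m₀=0, d₀=1 and mₖ₊₁ = dₖaₖ − mₖ, dₖ₊₁ = (n − mₖ₊₁²)/dₖ, aₖ₊₁ = ⌊(a₀+mₖ₊₁)/dₖ₊₁⌋:
  k=1: m=10, d=11, a=1
  k=2: m=1, d=10, a=1
  k=3: m=9, d=3, a=6
  k=4: m=9, d=10, a=1
  k=5: m=1, d=11, a=1
  k=6: m=10, d=1, a=20
d=1 and a=2a₀=20 at k=6, so the next step gives (m, d) = (10, 11) again — its k=1 value — and the period has length 6.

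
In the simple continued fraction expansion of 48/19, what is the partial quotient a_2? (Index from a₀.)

1

48 = 2·19 + 10   →  a_0 = 2
19 = 1·10 + 9   →  a_1 = 1
10 = 1·9 + 1   →  a_2 = 1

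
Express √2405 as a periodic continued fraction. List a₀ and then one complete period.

a₀ = ⌊√2405⌋ = 49.

[49; 24, 1, 1, 24, 98]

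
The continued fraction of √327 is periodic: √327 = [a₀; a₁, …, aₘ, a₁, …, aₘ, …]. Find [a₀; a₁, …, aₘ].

a₀ = ⌊√327⌋ = 18.

[18; 12, 36]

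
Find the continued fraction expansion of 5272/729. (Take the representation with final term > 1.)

5272 = 7·729 + 169
729 = 4·169 + 53
169 = 3·53 + 10
53 = 5·10 + 3
10 = 3·3 + 1
3 = 3·1 + 0  (stop)
So 5272/729 = [7; 4, 3, 5, 3, 3].

[7; 4, 3, 5, 3, 3]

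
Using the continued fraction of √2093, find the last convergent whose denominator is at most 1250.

50187/1097

√2093 = [45; 1, 2, 1, 90, …] (period length 4).
Convergents:
  p_0/q_0 = 45/1
  p_1/q_1 = 46/1
  p_2/q_2 = 137/3
  p_3/q_3 = 183/4
  p_4/q_4 = 16607/363
  p_5/q_5 = 16790/367
  p_6/q_6 = 50187/1097
  p_7/q_7 = 66977/1464
q_6 = 1097 ≤ 1250 < 1464 = q_7, so the answer is 50187/1097.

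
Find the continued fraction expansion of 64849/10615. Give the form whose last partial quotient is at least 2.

64849 = 6*10615 + 1159
10615 = 9*1159 + 184
1159 = 6*184 + 55
184 = 3*55 + 19
55 = 2*19 + 17
19 = 1*17 + 2
17 = 8*2 + 1
2 = 2*1 + 0  (stop)
So 64849/10615 = [6; 9, 6, 3, 2, 1, 8, 2].

[6; 9, 6, 3, 2, 1, 8, 2]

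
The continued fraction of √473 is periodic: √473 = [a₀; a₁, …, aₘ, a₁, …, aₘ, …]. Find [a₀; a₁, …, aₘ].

[21; 1, 2, 1, 42]

a₀ = ⌊√473⌋ = 21.
With m₀=0, d₀=1 and mₖ₊₁ = dₖaₖ − mₖ, dₖ₊₁ = (n − mₖ₊₁²)/dₖ, aₖ₊₁ = ⌊(a₀+mₖ₊₁)/dₖ₊₁⌋:
  k=1: m=21, d=32, a=1
  k=2: m=11, d=11, a=2
  k=3: m=11, d=32, a=1
  k=4: m=21, d=1, a=42
d=1 and a=2a₀=42 at k=4, so the next step gives (m, d) = (21, 32) again — its k=1 value — and the period has length 4.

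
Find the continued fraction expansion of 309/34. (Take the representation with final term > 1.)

[9; 11, 3]

309 = 9×34 + 3
34 = 11×3 + 1
3 = 3×1 + 0  (stop)
So 309/34 = [9; 11, 3].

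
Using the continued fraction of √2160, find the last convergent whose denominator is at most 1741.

√2160 = [46; 2, 9, 1, 4, 1, 9, 2, 92, …] (period length 8).
Convergents:
  p_0/q_0 = 46/1
  p_1/q_1 = 93/2
  p_2/q_2 = 883/19
  p_3/q_3 = 976/21
  p_4/q_4 = 4787/103
  p_5/q_5 = 5763/124
  p_6/q_6 = 56654/1219
  p_7/q_7 = 119071/2562
q_6 = 1219 ≤ 1741 < 2562 = q_7, so the answer is 56654/1219.

56654/1219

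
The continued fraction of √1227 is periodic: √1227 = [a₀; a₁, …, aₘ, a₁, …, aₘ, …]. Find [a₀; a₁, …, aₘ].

a₀ = ⌊√1227⌋ = 35.
With m₀=0, d₀=1 and mₖ₊₁ = dₖaₖ − mₖ, dₖ₊₁ = (n − mₖ₊₁²)/dₖ, aₖ₊₁ = ⌊(a₀+mₖ₊₁)/dₖ₊₁⌋:
  k=1: m=35, d=2, a=35
  k=2: m=35, d=1, a=70
d=1 and a=2a₀=70 at k=2, so the next step gives (m, d) = (35, 2) again — its k=1 value — and the period has length 2.

[35; 35, 70]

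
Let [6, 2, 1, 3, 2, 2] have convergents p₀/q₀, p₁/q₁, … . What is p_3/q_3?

Using pₖ = aₖpₖ₋₁ + pₖ₋₂, qₖ = aₖqₖ₋₁ + qₖ₋₂ (with p₋₁=1, p₋₂=0, q₋₁=0, q₋₂=1):
  k=0: a=6, p=6, q=1
  k=1: a=2, p=13, q=2
  k=2: a=1, p=19, q=3
  k=3: a=3, p=70, q=11

70/11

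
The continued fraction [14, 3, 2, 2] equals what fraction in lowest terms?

243/17

Using pₖ = aₖpₖ₋₁ + pₖ₋₂ and qₖ = aₖqₖ₋₁ + qₖ₋₂:
  k=0: a=14, p=14, q=1
  k=1: a=3, p=43, q=3
  k=2: a=2, p=100, q=7
  k=3: a=2, p=243, q=17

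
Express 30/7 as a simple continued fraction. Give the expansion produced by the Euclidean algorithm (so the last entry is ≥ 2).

30 = 4*7 + 2
7 = 3*2 + 1
2 = 2*1 + 0  (stop)
So 30/7 = [4; 3, 2].

[4; 3, 2]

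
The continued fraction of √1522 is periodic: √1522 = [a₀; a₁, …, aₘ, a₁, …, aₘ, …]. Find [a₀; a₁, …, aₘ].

[39; 78]

a₀ = ⌊√1522⌋ = 39.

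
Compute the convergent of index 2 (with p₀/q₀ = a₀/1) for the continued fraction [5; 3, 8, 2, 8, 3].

Using pₖ = aₖpₖ₋₁ + pₖ₋₂, qₖ = aₖqₖ₋₁ + qₖ₋₂ (with p₋₁=1, p₋₂=0, q₋₁=0, q₋₂=1):
  k=0: a=5, p=5, q=1
  k=1: a=3, p=16, q=3
  k=2: a=8, p=133, q=25

133/25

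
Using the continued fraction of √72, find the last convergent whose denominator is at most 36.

√72 = [8; 2, 16, …] (period length 2).
Convergents:
  p_0/q_0 = 8/1
  p_1/q_1 = 17/2
  p_2/q_2 = 280/33
  p_3/q_3 = 577/68
q_2 = 33 ≤ 36 < 68 = q_3, so the answer is 280/33.

280/33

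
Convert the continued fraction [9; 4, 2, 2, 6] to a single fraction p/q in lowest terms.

1301/141

Using pₖ = aₖpₖ₋₁ + pₖ₋₂ and qₖ = aₖqₖ₋₁ + qₖ₋₂:
  k=0: a=9, p=9, q=1
  k=1: a=4, p=37, q=4
  k=2: a=2, p=83, q=9
  k=3: a=2, p=203, q=22
  k=4: a=6, p=1301, q=141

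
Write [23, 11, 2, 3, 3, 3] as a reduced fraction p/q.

Fold from the inside: start with 3/1.
  3 + 1/3 = 10/3
  3 + 3/10 = 33/10
  2 + 10/33 = 76/33
  11 + 33/76 = 869/76
  23 + 76/869 = 20063/869

20063/869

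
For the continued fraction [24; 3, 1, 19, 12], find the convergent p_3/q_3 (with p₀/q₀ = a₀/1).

1916/79

Using pₖ = aₖpₖ₋₁ + pₖ₋₂, qₖ = aₖqₖ₋₁ + qₖ₋₂ (with p₋₁=1, p₋₂=0, q₋₁=0, q₋₂=1):
  k=0: a=24, p=24, q=1
  k=1: a=3, p=73, q=3
  k=2: a=1, p=97, q=4
  k=3: a=19, p=1916, q=79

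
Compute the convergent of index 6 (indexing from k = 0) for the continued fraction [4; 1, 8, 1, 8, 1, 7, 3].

Using pₖ = aₖpₖ₋₁ + pₖ₋₂, qₖ = aₖqₖ₋₁ + qₖ₋₂ (with p₋₁=1, p₋₂=0, q₋₁=0, q₋₂=1):
  k=0: a=4, p=4, q=1
  k=1: a=1, p=5, q=1
  k=2: a=8, p=44, q=9
  k=3: a=1, p=49, q=10
  k=4: a=8, p=436, q=89
  k=5: a=1, p=485, q=99
  k=6: a=7, p=3831, q=782

3831/782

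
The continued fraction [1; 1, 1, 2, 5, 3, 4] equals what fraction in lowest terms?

Fold from the inside: start with 4/1.
  3 + 1/4 = 13/4
  5 + 4/13 = 69/13
  2 + 13/69 = 151/69
  1 + 69/151 = 220/151
  1 + 151/220 = 371/220
  1 + 220/371 = 591/371

591/371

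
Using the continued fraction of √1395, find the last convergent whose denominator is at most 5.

√1395 = [37; 2, 1, 6, 8, 6, 1, 2, 74, …] (period length 8).
Convergents:
  p_0/q_0 = 37/1
  p_1/q_1 = 75/2
  p_2/q_2 = 112/3
  p_3/q_3 = 747/20
q_2 = 3 ≤ 5 < 20 = q_3, so the answer is 112/3.

112/3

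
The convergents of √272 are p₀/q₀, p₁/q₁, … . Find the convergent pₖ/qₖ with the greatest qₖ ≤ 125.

√272 = [16; 2, 32, …] (period length 2).
Convergents:
  p_0/q_0 = 16/1
  p_1/q_1 = 33/2
  p_2/q_2 = 1072/65
  p_3/q_3 = 2177/132
q_2 = 65 ≤ 125 < 132 = q_3, so the answer is 1072/65.

1072/65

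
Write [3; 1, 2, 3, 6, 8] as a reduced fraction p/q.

Fold from the inside: start with 8/1.
  6 + 1/8 = 49/8
  3 + 8/49 = 155/49
  2 + 49/155 = 359/155
  1 + 155/359 = 514/359
  3 + 359/514 = 1901/514

1901/514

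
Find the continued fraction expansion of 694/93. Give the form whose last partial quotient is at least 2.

[7; 2, 6, 7]

694 = 7*93 + 43
93 = 2*43 + 7
43 = 6*7 + 1
7 = 7*1 + 0  (stop)
So 694/93 = [7; 2, 6, 7].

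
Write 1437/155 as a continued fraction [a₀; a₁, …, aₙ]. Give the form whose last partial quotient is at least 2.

[9; 3, 1, 2, 4, 3]

1437 = 9×155 + 42
155 = 3×42 + 29
42 = 1×29 + 13
29 = 2×13 + 3
13 = 4×3 + 1
3 = 3×1 + 0  (stop)
So 1437/155 = [9; 3, 1, 2, 4, 3].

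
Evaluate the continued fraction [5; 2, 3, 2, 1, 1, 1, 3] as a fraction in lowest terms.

1223/225

Using pₖ = aₖpₖ₋₁ + pₖ₋₂ and qₖ = aₖqₖ₋₁ + qₖ₋₂:
  k=0: a=5, p=5, q=1
  k=1: a=2, p=11, q=2
  k=2: a=3, p=38, q=7
  k=3: a=2, p=87, q=16
  k=4: a=1, p=125, q=23
  k=5: a=1, p=212, q=39
  k=6: a=1, p=337, q=62
  k=7: a=3, p=1223, q=225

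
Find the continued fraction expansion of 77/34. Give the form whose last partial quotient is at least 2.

[2; 3, 1, 3, 2]

77 = 2×34 + 9
34 = 3×9 + 7
9 = 1×7 + 2
7 = 3×2 + 1
2 = 2×1 + 0  (stop)
So 77/34 = [2; 3, 1, 3, 2].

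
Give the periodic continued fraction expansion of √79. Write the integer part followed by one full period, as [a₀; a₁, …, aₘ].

[8; 1, 7, 1, 16]

a₀ = ⌊√79⌋ = 8.
With m₀=0, d₀=1 and mₖ₊₁ = dₖaₖ − mₖ, dₖ₊₁ = (n − mₖ₊₁²)/dₖ, aₖ₊₁ = ⌊(a₀+mₖ₊₁)/dₖ₊₁⌋:
  k=1: m=8, d=15, a=1
  k=2: m=7, d=2, a=7
  k=3: m=7, d=15, a=1
  k=4: m=8, d=1, a=16
d=1 and a=2a₀=16 at k=4, so the next step gives (m, d) = (8, 15) again — its k=1 value — and the period has length 4.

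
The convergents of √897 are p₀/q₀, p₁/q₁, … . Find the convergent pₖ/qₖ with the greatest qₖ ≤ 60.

599/20

√897 = [29; 1, 18, 1, 58, …] (period length 4).
Convergents:
  p_0/q_0 = 29/1
  p_1/q_1 = 30/1
  p_2/q_2 = 569/19
  p_3/q_3 = 599/20
  p_4/q_4 = 35311/1179
q_3 = 20 ≤ 60 < 1179 = q_4, so the answer is 599/20.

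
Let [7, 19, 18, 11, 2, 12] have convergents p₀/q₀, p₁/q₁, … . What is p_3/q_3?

Using pₖ = aₖpₖ₋₁ + pₖ₋₂, qₖ = aₖqₖ₋₁ + qₖ₋₂ (with p₋₁=1, p₋₂=0, q₋₁=0, q₋₂=1):
  k=0: a=7, p=7, q=1
  k=1: a=19, p=134, q=19
  k=2: a=18, p=2419, q=343
  k=3: a=11, p=26743, q=3792

26743/3792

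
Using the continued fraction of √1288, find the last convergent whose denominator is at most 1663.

√1288 = [35; 1, 7, 1, 70, …] (period length 4).
Convergents:
  p_0/q_0 = 35/1
  p_1/q_1 = 36/1
  p_2/q_2 = 287/8
  p_3/q_3 = 323/9
  p_4/q_4 = 22897/638
  p_5/q_5 = 23220/647
  p_6/q_6 = 185437/5167
q_5 = 647 ≤ 1663 < 5167 = q_6, so the answer is 23220/647.

23220/647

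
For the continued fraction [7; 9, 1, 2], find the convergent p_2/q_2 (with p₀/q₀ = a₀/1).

Using pₖ = aₖpₖ₋₁ + pₖ₋₂, qₖ = aₖqₖ₋₁ + qₖ₋₂ (with p₋₁=1, p₋₂=0, q₋₁=0, q₋₂=1):
  k=0: a=7, p=7, q=1
  k=1: a=9, p=64, q=9
  k=2: a=1, p=71, q=10

71/10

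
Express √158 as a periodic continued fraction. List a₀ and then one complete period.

a₀ = ⌊√158⌋ = 12.
With m₀=0, d₀=1 and mₖ₊₁ = dₖaₖ − mₖ, dₖ₊₁ = (n − mₖ₊₁²)/dₖ, aₖ₊₁ = ⌊(a₀+mₖ₊₁)/dₖ₊₁⌋:
  k=1: m=12, d=14, a=1
  k=2: m=2, d=11, a=1
  k=3: m=9, d=7, a=3
  k=4: m=12, d=2, a=12
  k=5: m=12, d=7, a=3
  k=6: m=9, d=11, a=1
  k=7: m=2, d=14, a=1
  k=8: m=12, d=1, a=24
d=1 and a=2a₀=24 at k=8, so the next step gives (m, d) = (12, 14) again — its k=1 value — and the period has length 8.

[12; 1, 1, 3, 12, 3, 1, 1, 24]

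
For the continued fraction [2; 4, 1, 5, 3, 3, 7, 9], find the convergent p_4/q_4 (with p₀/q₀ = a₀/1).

Using pₖ = aₖpₖ₋₁ + pₖ₋₂, qₖ = aₖqₖ₋₁ + qₖ₋₂ (with p₋₁=1, p₋₂=0, q₋₁=0, q₋₂=1):
  k=0: a=2, p=2, q=1
  k=1: a=4, p=9, q=4
  k=2: a=1, p=11, q=5
  k=3: a=5, p=64, q=29
  k=4: a=3, p=203, q=92

203/92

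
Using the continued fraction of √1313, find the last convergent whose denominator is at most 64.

616/17

√1313 = [36; 4, 4, 72, …] (period length 3).
Convergents:
  p_0/q_0 = 36/1
  p_1/q_1 = 145/4
  p_2/q_2 = 616/17
  p_3/q_3 = 44497/1228
q_2 = 17 ≤ 64 < 1228 = q_3, so the answer is 616/17.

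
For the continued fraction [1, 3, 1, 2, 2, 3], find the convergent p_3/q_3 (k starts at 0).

Using pₖ = aₖpₖ₋₁ + pₖ₋₂, qₖ = aₖqₖ₋₁ + qₖ₋₂ (with p₋₁=1, p₋₂=0, q₋₁=0, q₋₂=1):
  k=0: a=1, p=1, q=1
  k=1: a=3, p=4, q=3
  k=2: a=1, p=5, q=4
  k=3: a=2, p=14, q=11

14/11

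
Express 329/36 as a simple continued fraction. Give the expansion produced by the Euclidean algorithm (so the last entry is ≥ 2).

329 = 9×36 + 5
36 = 7×5 + 1
5 = 5×1 + 0  (stop)
So 329/36 = [9; 7, 5].

[9; 7, 5]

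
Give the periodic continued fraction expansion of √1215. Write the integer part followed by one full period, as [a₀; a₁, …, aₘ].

a₀ = ⌊√1215⌋ = 34.
With m₀=0, d₀=1 and mₖ₊₁ = dₖaₖ − mₖ, dₖ₊₁ = (n − mₖ₊₁²)/dₖ, aₖ₊₁ = ⌊(a₀+mₖ₊₁)/dₖ₊₁⌋:
  k=1: m=34, d=59, a=1
  k=2: m=25, d=10, a=5
  k=3: m=25, d=59, a=1
  k=4: m=34, d=1, a=68
d=1 and a=2a₀=68 at k=4, so the next step gives (m, d) = (34, 59) again — its k=1 value — and the period has length 4.

[34; 1, 5, 1, 68]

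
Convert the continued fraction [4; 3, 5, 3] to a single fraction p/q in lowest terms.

Using pₖ = aₖpₖ₋₁ + pₖ₋₂ and qₖ = aₖqₖ₋₁ + qₖ₋₂:
  k=0: a=4, p=4, q=1
  k=1: a=3, p=13, q=3
  k=2: a=5, p=69, q=16
  k=3: a=3, p=220, q=51

220/51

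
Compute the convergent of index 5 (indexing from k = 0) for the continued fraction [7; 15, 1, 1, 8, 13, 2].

24464/3463

Using pₖ = aₖpₖ₋₁ + pₖ₋₂, qₖ = aₖqₖ₋₁ + qₖ₋₂ (with p₋₁=1, p₋₂=0, q₋₁=0, q₋₂=1):
  k=0: a=7, p=7, q=1
  k=1: a=15, p=106, q=15
  k=2: a=1, p=113, q=16
  k=3: a=1, p=219, q=31
  k=4: a=8, p=1865, q=264
  k=5: a=13, p=24464, q=3463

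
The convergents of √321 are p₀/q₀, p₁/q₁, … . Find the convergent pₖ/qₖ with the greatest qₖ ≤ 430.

√321 = [17; 1, 10, 1, 34, …] (period length 4).
Convergents:
  p_0/q_0 = 17/1
  p_1/q_1 = 18/1
  p_2/q_2 = 197/11
  p_3/q_3 = 215/12
  p_4/q_4 = 7507/419
  p_5/q_5 = 7722/431
q_4 = 419 ≤ 430 < 431 = q_5, so the answer is 7507/419.

7507/419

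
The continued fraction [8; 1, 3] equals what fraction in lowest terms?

Fold from the inside: start with 3/1.
  1 + 1/3 = 4/3
  8 + 3/4 = 35/4

35/4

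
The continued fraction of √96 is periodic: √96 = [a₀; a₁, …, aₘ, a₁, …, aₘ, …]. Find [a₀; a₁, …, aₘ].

[9; 1, 3, 1, 18]

a₀ = ⌊√96⌋ = 9.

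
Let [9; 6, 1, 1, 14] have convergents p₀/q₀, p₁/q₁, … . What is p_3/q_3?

Using pₖ = aₖpₖ₋₁ + pₖ₋₂, qₖ = aₖqₖ₋₁ + qₖ₋₂ (with p₋₁=1, p₋₂=0, q₋₁=0, q₋₂=1):
  k=0: a=9, p=9, q=1
  k=1: a=6, p=55, q=6
  k=2: a=1, p=64, q=7
  k=3: a=1, p=119, q=13

119/13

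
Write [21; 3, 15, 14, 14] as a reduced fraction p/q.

Fold from the inside: start with 14/1.
  14 + 1/14 = 197/14
  15 + 14/197 = 2969/197
  3 + 197/2969 = 9104/2969
  21 + 2969/9104 = 194153/9104

194153/9104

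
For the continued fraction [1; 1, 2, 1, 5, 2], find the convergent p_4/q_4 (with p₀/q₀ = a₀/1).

Using pₖ = aₖpₖ₋₁ + pₖ₋₂, qₖ = aₖqₖ₋₁ + qₖ₋₂ (with p₋₁=1, p₋₂=0, q₋₁=0, q₋₂=1):
  k=0: a=1, p=1, q=1
  k=1: a=1, p=2, q=1
  k=2: a=2, p=5, q=3
  k=3: a=1, p=7, q=4
  k=4: a=5, p=40, q=23

40/23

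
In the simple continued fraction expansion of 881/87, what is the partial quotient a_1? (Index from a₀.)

7

881 = 10·87 + 11   →  a_0 = 10
87 = 7·11 + 10   →  a_1 = 7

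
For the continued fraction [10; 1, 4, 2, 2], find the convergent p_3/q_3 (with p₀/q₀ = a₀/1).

Using pₖ = aₖpₖ₋₁ + pₖ₋₂, qₖ = aₖqₖ₋₁ + qₖ₋₂ (with p₋₁=1, p₋₂=0, q₋₁=0, q₋₂=1):
  k=0: a=10, p=10, q=1
  k=1: a=1, p=11, q=1
  k=2: a=4, p=54, q=5
  k=3: a=2, p=119, q=11

119/11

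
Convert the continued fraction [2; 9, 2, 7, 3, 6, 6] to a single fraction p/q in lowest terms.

36463/17317

Fold from the inside: start with 6/1.
  6 + 1/6 = 37/6
  3 + 6/37 = 117/37
  7 + 37/117 = 856/117
  2 + 117/856 = 1829/856
  9 + 856/1829 = 17317/1829
  2 + 1829/17317 = 36463/17317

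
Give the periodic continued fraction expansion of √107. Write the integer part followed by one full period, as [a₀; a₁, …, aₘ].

[10; 2, 1, 9, 1, 2, 20]

a₀ = ⌊√107⌋ = 10.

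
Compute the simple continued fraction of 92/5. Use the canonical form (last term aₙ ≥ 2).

92 = 18*5 + 2
5 = 2*2 + 1
2 = 2*1 + 0  (stop)
So 92/5 = [18; 2, 2].

[18; 2, 2]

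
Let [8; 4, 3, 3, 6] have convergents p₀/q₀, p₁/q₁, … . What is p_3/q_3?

Using pₖ = aₖpₖ₋₁ + pₖ₋₂, qₖ = aₖqₖ₋₁ + qₖ₋₂ (with p₋₁=1, p₋₂=0, q₋₁=0, q₋₂=1):
  k=0: a=8, p=8, q=1
  k=1: a=4, p=33, q=4
  k=2: a=3, p=107, q=13
  k=3: a=3, p=354, q=43

354/43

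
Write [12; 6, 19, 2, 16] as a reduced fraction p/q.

47335/3891

Fold from the inside: start with 16/1.
  2 + 1/16 = 33/16
  19 + 16/33 = 643/33
  6 + 33/643 = 3891/643
  12 + 643/3891 = 47335/3891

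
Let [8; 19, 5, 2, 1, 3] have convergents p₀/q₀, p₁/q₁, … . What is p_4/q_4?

2472/307

Using pₖ = aₖpₖ₋₁ + pₖ₋₂, qₖ = aₖqₖ₋₁ + qₖ₋₂ (with p₋₁=1, p₋₂=0, q₋₁=0, q₋₂=1):
  k=0: a=8, p=8, q=1
  k=1: a=19, p=153, q=19
  k=2: a=5, p=773, q=96
  k=3: a=2, p=1699, q=211
  k=4: a=1, p=2472, q=307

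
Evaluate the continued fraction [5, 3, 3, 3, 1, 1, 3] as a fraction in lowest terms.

Using pₖ = aₖpₖ₋₁ + pₖ₋₂ and qₖ = aₖqₖ₋₁ + qₖ₋₂:
  k=0: a=5, p=5, q=1
  k=1: a=3, p=16, q=3
  k=2: a=3, p=53, q=10
  k=3: a=3, p=175, q=33
  k=4: a=1, p=228, q=43
  k=5: a=1, p=403, q=76
  k=6: a=3, p=1437, q=271

1437/271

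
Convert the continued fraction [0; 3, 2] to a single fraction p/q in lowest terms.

Fold from the inside: start with 2/1.
  3 + 1/2 = 7/2
  0 + 2/7 = 2/7

2/7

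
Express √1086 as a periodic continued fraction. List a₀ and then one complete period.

[32; 1, 20, 1, 64]

a₀ = ⌊√1086⌋ = 32.
With m₀=0, d₀=1 and mₖ₊₁ = dₖaₖ − mₖ, dₖ₊₁ = (n − mₖ₊₁²)/dₖ, aₖ₊₁ = ⌊(a₀+mₖ₊₁)/dₖ₊₁⌋:
  k=1: m=32, d=62, a=1
  k=2: m=30, d=3, a=20
  k=3: m=30, d=62, a=1
  k=4: m=32, d=1, a=64
d=1 and a=2a₀=64 at k=4, so the next step gives (m, d) = (32, 62) again — its k=1 value — and the period has length 4.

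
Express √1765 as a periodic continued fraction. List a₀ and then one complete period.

a₀ = ⌊√1765⌋ = 42.

[42; 84]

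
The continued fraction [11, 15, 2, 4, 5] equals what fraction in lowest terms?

Using pₖ = aₖpₖ₋₁ + pₖ₋₂ and qₖ = aₖqₖ₋₁ + qₖ₋₂:
  k=0: a=11, p=11, q=1
  k=1: a=15, p=166, q=15
  k=2: a=2, p=343, q=31
  k=3: a=4, p=1538, q=139
  k=4: a=5, p=8033, q=726

8033/726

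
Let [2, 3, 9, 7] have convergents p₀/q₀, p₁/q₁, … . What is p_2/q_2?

Using pₖ = aₖpₖ₋₁ + pₖ₋₂, qₖ = aₖqₖ₋₁ + qₖ₋₂ (with p₋₁=1, p₋₂=0, q₋₁=0, q₋₂=1):
  k=0: a=2, p=2, q=1
  k=1: a=3, p=7, q=3
  k=2: a=9, p=65, q=28

65/28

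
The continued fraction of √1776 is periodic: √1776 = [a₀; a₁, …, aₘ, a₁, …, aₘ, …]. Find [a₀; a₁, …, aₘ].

[42; 7, 84]

a₀ = ⌊√1776⌋ = 42.
With m₀=0, d₀=1 and mₖ₊₁ = dₖaₖ − mₖ, dₖ₊₁ = (n − mₖ₊₁²)/dₖ, aₖ₊₁ = ⌊(a₀+mₖ₊₁)/dₖ₊₁⌋:
  k=1: m=42, d=12, a=7
  k=2: m=42, d=1, a=84
d=1 and a=2a₀=84 at k=2, so the next step gives (m, d) = (42, 12) again — its k=1 value — and the period has length 2.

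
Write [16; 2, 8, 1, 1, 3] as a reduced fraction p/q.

Fold from the inside: start with 3/1.
  1 + 1/3 = 4/3
  1 + 3/4 = 7/4
  8 + 4/7 = 60/7
  2 + 7/60 = 127/60
  16 + 60/127 = 2092/127

2092/127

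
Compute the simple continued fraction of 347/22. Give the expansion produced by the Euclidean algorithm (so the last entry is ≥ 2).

347 = 15*22 + 17
22 = 1*17 + 5
17 = 3*5 + 2
5 = 2*2 + 1
2 = 2*1 + 0  (stop)
So 347/22 = [15; 1, 3, 2, 2].

[15; 1, 3, 2, 2]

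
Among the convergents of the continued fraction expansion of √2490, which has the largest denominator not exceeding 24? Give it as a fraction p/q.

√2490 = [49; 1, 8, 1, 98, …] (period length 4).
Convergents:
  p_0/q_0 = 49/1
  p_1/q_1 = 50/1
  p_2/q_2 = 449/9
  p_3/q_3 = 499/10
  p_4/q_4 = 49351/989
q_3 = 10 ≤ 24 < 989 = q_4, so the answer is 499/10.

499/10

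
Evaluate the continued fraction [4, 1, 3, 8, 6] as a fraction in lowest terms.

Using pₖ = aₖpₖ₋₁ + pₖ₋₂ and qₖ = aₖqₖ₋₁ + qₖ₋₂:
  k=0: a=4, p=4, q=1
  k=1: a=1, p=5, q=1
  k=2: a=3, p=19, q=4
  k=3: a=8, p=157, q=33
  k=4: a=6, p=961, q=202

961/202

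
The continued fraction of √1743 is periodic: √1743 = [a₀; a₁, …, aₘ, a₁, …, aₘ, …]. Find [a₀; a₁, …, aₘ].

a₀ = ⌊√1743⌋ = 41.
With m₀=0, d₀=1 and mₖ₊₁ = dₖaₖ − mₖ, dₖ₊₁ = (n − mₖ₊₁²)/dₖ, aₖ₊₁ = ⌊(a₀+mₖ₊₁)/dₖ₊₁⌋:
  k=1: m=41, d=62, a=1
  k=2: m=21, d=21, a=2
  k=3: m=21, d=62, a=1
  k=4: m=41, d=1, a=82
d=1 and a=2a₀=82 at k=4, so the next step gives (m, d) = (41, 62) again — its k=1 value — and the period has length 4.

[41; 1, 2, 1, 82]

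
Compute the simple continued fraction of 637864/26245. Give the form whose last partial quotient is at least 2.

[24; 3, 3, 2, 13, 3, 5, 5]

637864 = 24*26245 + 7984
26245 = 3*7984 + 2293
7984 = 3*2293 + 1105
2293 = 2*1105 + 83
1105 = 13*83 + 26
83 = 3*26 + 5
26 = 5*5 + 1
5 = 5*1 + 0  (stop)
So 637864/26245 = [24; 3, 3, 2, 13, 3, 5, 5].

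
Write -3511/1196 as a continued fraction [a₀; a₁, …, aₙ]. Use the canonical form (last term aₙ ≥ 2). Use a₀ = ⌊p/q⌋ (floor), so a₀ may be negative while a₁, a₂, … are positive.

[-3; 15, 1, 1, 7, 5]

-3511 = -3×1196 + 77
1196 = 15×77 + 41
77 = 1×41 + 36
41 = 1×36 + 5
36 = 7×5 + 1
5 = 5×1 + 0  (stop)
So -3511/1196 = [-3; 15, 1, 1, 7, 5].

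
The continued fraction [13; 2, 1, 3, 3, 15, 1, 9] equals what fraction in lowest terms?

Fold from the inside: start with 9/1.
  1 + 1/9 = 10/9
  15 + 9/10 = 159/10
  3 + 10/159 = 487/159
  3 + 159/487 = 1620/487
  1 + 487/1620 = 2107/1620
  2 + 1620/2107 = 5834/2107
  13 + 2107/5834 = 77949/5834

77949/5834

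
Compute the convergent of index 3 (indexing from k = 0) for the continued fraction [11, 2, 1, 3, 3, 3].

Using pₖ = aₖpₖ₋₁ + pₖ₋₂, qₖ = aₖqₖ₋₁ + qₖ₋₂ (with p₋₁=1, p₋₂=0, q₋₁=0, q₋₂=1):
  k=0: a=11, p=11, q=1
  k=1: a=2, p=23, q=2
  k=2: a=1, p=34, q=3
  k=3: a=3, p=125, q=11

125/11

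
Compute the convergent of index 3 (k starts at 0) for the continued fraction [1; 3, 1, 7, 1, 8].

39/31

Using pₖ = aₖpₖ₋₁ + pₖ₋₂, qₖ = aₖqₖ₋₁ + qₖ₋₂ (with p₋₁=1, p₋₂=0, q₋₁=0, q₋₂=1):
  k=0: a=1, p=1, q=1
  k=1: a=3, p=4, q=3
  k=2: a=1, p=5, q=4
  k=3: a=7, p=39, q=31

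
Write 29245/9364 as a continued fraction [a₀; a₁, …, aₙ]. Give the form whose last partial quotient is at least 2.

[3; 8, 8, 4, 4, 8]

29245 = 3*9364 + 1153
9364 = 8*1153 + 140
1153 = 8*140 + 33
140 = 4*33 + 8
33 = 4*8 + 1
8 = 8*1 + 0  (stop)
So 29245/9364 = [3; 8, 8, 4, 4, 8].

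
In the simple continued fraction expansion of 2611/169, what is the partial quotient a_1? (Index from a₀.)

2

2611 = 15·169 + 76   →  a_0 = 15
169 = 2·76 + 17   →  a_1 = 2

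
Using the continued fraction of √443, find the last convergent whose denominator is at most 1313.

18585/883

√443 = [21; 21, 42, …] (period length 2).
Convergents:
  p_0/q_0 = 21/1
  p_1/q_1 = 442/21
  p_2/q_2 = 18585/883
  p_3/q_3 = 390727/18564
q_2 = 883 ≤ 1313 < 18564 = q_3, so the answer is 18585/883.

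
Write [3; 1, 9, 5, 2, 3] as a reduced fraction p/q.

Fold from the inside: start with 3/1.
  2 + 1/3 = 7/3
  5 + 3/7 = 38/7
  9 + 7/38 = 349/38
  1 + 38/349 = 387/349
  3 + 349/387 = 1510/387

1510/387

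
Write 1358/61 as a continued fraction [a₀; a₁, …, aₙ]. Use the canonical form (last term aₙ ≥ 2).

1358 = 22·61 + 16
61 = 3·16 + 13
16 = 1·13 + 3
13 = 4·3 + 1
3 = 3·1 + 0  (stop)
So 1358/61 = [22; 3, 1, 4, 3].

[22; 3, 1, 4, 3]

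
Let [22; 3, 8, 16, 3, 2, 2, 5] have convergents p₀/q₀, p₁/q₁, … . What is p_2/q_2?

558/25

Using pₖ = aₖpₖ₋₁ + pₖ₋₂, qₖ = aₖqₖ₋₁ + qₖ₋₂ (with p₋₁=1, p₋₂=0, q₋₁=0, q₋₂=1):
  k=0: a=22, p=22, q=1
  k=1: a=3, p=67, q=3
  k=2: a=8, p=558, q=25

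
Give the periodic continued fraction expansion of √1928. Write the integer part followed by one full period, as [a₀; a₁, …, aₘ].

[43; 1, 9, 1, 86]

a₀ = ⌊√1928⌋ = 43.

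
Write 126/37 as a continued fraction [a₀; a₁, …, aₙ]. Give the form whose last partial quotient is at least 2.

126 = 3*37 + 15
37 = 2*15 + 7
15 = 2*7 + 1
7 = 7*1 + 0  (stop)
So 126/37 = [3; 2, 2, 7].

[3; 2, 2, 7]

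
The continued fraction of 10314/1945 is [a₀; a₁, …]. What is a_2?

10314 = 5·1945 + 589   →  a_0 = 5
1945 = 3·589 + 178   →  a_1 = 3
589 = 3·178 + 55   →  a_2 = 3

3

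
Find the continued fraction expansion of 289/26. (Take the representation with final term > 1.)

289 = 11*26 + 3
26 = 8*3 + 2
3 = 1*2 + 1
2 = 2*1 + 0  (stop)
So 289/26 = [11; 8, 1, 2].

[11; 8, 1, 2]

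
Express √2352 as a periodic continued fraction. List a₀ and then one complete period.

[48; 2, 96]

a₀ = ⌊√2352⌋ = 48.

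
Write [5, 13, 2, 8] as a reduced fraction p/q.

1162/229

Using pₖ = aₖpₖ₋₁ + pₖ₋₂ and qₖ = aₖqₖ₋₁ + qₖ₋₂:
  k=0: a=5, p=5, q=1
  k=1: a=13, p=66, q=13
  k=2: a=2, p=137, q=27
  k=3: a=8, p=1162, q=229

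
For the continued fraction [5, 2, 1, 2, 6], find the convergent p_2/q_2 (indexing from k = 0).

Using pₖ = aₖpₖ₋₁ + pₖ₋₂, qₖ = aₖqₖ₋₁ + qₖ₋₂ (with p₋₁=1, p₋₂=0, q₋₁=0, q₋₂=1):
  k=0: a=5, p=5, q=1
  k=1: a=2, p=11, q=2
  k=2: a=1, p=16, q=3

16/3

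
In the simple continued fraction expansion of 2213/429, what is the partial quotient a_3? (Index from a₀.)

4

2213 = 5·429 + 68   →  a_0 = 5
429 = 6·68 + 21   →  a_1 = 6
68 = 3·21 + 5   →  a_2 = 3
21 = 4·5 + 1   →  a_3 = 4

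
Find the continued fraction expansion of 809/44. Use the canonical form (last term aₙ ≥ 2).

[18; 2, 1, 1, 2, 3]

809 = 18·44 + 17
44 = 2·17 + 10
17 = 1·10 + 7
10 = 1·7 + 3
7 = 2·3 + 1
3 = 3·1 + 0  (stop)
So 809/44 = [18; 2, 1, 1, 2, 3].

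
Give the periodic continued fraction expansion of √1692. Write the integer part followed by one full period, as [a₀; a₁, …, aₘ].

[41; 7, 2, 7, 82]

a₀ = ⌊√1692⌋ = 41.
With m₀=0, d₀=1 and mₖ₊₁ = dₖaₖ − mₖ, dₖ₊₁ = (n − mₖ₊₁²)/dₖ, aₖ₊₁ = ⌊(a₀+mₖ₊₁)/dₖ₊₁⌋:
  k=1: m=41, d=11, a=7
  k=2: m=36, d=36, a=2
  k=3: m=36, d=11, a=7
  k=4: m=41, d=1, a=82
d=1 and a=2a₀=82 at k=4, so the next step gives (m, d) = (41, 11) again — its k=1 value — and the period has length 4.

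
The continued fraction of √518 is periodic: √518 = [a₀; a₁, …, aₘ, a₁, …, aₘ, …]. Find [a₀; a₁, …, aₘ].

[22; 1, 3, 6, 3, 1, 44]

a₀ = ⌊√518⌋ = 22.
With m₀=0, d₀=1 and mₖ₊₁ = dₖaₖ − mₖ, dₖ₊₁ = (n − mₖ₊₁²)/dₖ, aₖ₊₁ = ⌊(a₀+mₖ₊₁)/dₖ₊₁⌋:
  k=1: m=22, d=34, a=1
  k=2: m=12, d=11, a=3
  k=3: m=21, d=7, a=6
  k=4: m=21, d=11, a=3
  k=5: m=12, d=34, a=1
  k=6: m=22, d=1, a=44
d=1 and a=2a₀=44 at k=6, so the next step gives (m, d) = (22, 34) again — its k=1 value — and the period has length 6.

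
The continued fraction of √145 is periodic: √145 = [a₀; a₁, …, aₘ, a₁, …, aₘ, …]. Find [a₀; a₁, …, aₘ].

a₀ = ⌊√145⌋ = 12.

[12; 24]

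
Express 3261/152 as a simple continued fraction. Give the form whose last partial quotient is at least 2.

3261 = 21×152 + 69
152 = 2×69 + 14
69 = 4×14 + 13
14 = 1×13 + 1
13 = 13×1 + 0  (stop)
So 3261/152 = [21; 2, 4, 1, 13].

[21; 2, 4, 1, 13]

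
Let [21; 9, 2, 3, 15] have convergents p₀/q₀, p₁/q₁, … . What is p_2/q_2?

401/19

Using pₖ = aₖpₖ₋₁ + pₖ₋₂, qₖ = aₖqₖ₋₁ + qₖ₋₂ (with p₋₁=1, p₋₂=0, q₋₁=0, q₋₂=1):
  k=0: a=21, p=21, q=1
  k=1: a=9, p=190, q=9
  k=2: a=2, p=401, q=19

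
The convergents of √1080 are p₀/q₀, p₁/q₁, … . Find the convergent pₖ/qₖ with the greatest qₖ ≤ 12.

230/7

√1080 = [32; 1, 6, 3, 6, 1, 64, …] (period length 6).
Convergents:
  p_0/q_0 = 32/1
  p_1/q_1 = 33/1
  p_2/q_2 = 230/7
  p_3/q_3 = 723/22
q_2 = 7 ≤ 12 < 22 = q_3, so the answer is 230/7.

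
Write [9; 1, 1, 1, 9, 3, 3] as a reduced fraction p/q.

2887/299

Fold from the inside: start with 3/1.
  3 + 1/3 = 10/3
  9 + 3/10 = 93/10
  1 + 10/93 = 103/93
  1 + 93/103 = 196/103
  1 + 103/196 = 299/196
  9 + 196/299 = 2887/299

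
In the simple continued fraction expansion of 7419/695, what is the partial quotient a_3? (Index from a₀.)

7419 = 10·695 + 469   →  a_0 = 10
695 = 1·469 + 226   →  a_1 = 1
469 = 2·226 + 17   →  a_2 = 2
226 = 13·17 + 5   →  a_3 = 13

13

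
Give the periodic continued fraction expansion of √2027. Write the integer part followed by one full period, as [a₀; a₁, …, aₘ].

[45; 45, 90]

a₀ = ⌊√2027⌋ = 45.
With m₀=0, d₀=1 and mₖ₊₁ = dₖaₖ − mₖ, dₖ₊₁ = (n − mₖ₊₁²)/dₖ, aₖ₊₁ = ⌊(a₀+mₖ₊₁)/dₖ₊₁⌋:
  k=1: m=45, d=2, a=45
  k=2: m=45, d=1, a=90
d=1 and a=2a₀=90 at k=2, so the next step gives (m, d) = (45, 2) again — its k=1 value — and the period has length 2.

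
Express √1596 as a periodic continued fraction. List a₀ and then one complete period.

a₀ = ⌊√1596⌋ = 39.

[39; 1, 18, 1, 78]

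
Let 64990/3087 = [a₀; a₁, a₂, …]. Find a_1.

64990 = 21·3087 + 163   →  a_0 = 21
3087 = 18·163 + 153   →  a_1 = 18

18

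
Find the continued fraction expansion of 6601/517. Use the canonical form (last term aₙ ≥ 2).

6601 = 12*517 + 397
517 = 1*397 + 120
397 = 3*120 + 37
120 = 3*37 + 9
37 = 4*9 + 1
9 = 9*1 + 0  (stop)
So 6601/517 = [12; 1, 3, 3, 4, 9].

[12; 1, 3, 3, 4, 9]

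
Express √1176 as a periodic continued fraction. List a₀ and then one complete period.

a₀ = ⌊√1176⌋ = 34.
With m₀=0, d₀=1 and mₖ₊₁ = dₖaₖ − mₖ, dₖ₊₁ = (n − mₖ₊₁²)/dₖ, aₖ₊₁ = ⌊(a₀+mₖ₊₁)/dₖ₊₁⌋:
  k=1: m=34, d=20, a=3
  k=2: m=26, d=25, a=2
  k=3: m=24, d=24, a=2
  k=4: m=24, d=25, a=2
  k=5: m=26, d=20, a=3
  k=6: m=34, d=1, a=68
d=1 and a=2a₀=68 at k=6, so the next step gives (m, d) = (34, 20) again — its k=1 value — and the period has length 6.

[34; 3, 2, 2, 2, 3, 68]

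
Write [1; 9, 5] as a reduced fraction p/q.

51/46

Fold from the inside: start with 5/1.
  9 + 1/5 = 46/5
  1 + 5/46 = 51/46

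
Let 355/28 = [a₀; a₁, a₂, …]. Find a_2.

355 = 12·28 + 19   →  a_0 = 12
28 = 1·19 + 9   →  a_1 = 1
19 = 2·9 + 1   →  a_2 = 2

2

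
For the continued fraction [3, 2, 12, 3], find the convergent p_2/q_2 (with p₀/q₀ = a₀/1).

Using pₖ = aₖpₖ₋₁ + pₖ₋₂, qₖ = aₖqₖ₋₁ + qₖ₋₂ (with p₋₁=1, p₋₂=0, q₋₁=0, q₋₂=1):
  k=0: a=3, p=3, q=1
  k=1: a=2, p=7, q=2
  k=2: a=12, p=87, q=25

87/25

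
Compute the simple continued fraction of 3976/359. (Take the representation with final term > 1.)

[11; 13, 3, 2, 1, 2]

3976 = 11*359 + 27
359 = 13*27 + 8
27 = 3*8 + 3
8 = 2*3 + 2
3 = 1*2 + 1
2 = 2*1 + 0  (stop)
So 3976/359 = [11; 13, 3, 2, 1, 2].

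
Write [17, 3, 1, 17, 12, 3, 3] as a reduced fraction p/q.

151365/8773

Using pₖ = aₖpₖ₋₁ + pₖ₋₂ and qₖ = aₖqₖ₋₁ + qₖ₋₂:
  k=0: a=17, p=17, q=1
  k=1: a=3, p=52, q=3
  k=2: a=1, p=69, q=4
  k=3: a=17, p=1225, q=71
  k=4: a=12, p=14769, q=856
  k=5: a=3, p=45532, q=2639
  k=6: a=3, p=151365, q=8773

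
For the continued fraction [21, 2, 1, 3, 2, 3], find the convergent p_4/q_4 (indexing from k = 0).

534/25

Using pₖ = aₖpₖ₋₁ + pₖ₋₂, qₖ = aₖqₖ₋₁ + qₖ₋₂ (with p₋₁=1, p₋₂=0, q₋₁=0, q₋₂=1):
  k=0: a=21, p=21, q=1
  k=1: a=2, p=43, q=2
  k=2: a=1, p=64, q=3
  k=3: a=3, p=235, q=11
  k=4: a=2, p=534, q=25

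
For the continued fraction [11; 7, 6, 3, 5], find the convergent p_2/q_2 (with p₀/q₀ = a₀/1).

479/43

Using pₖ = aₖpₖ₋₁ + pₖ₋₂, qₖ = aₖqₖ₋₁ + qₖ₋₂ (with p₋₁=1, p₋₂=0, q₋₁=0, q₋₂=1):
  k=0: a=11, p=11, q=1
  k=1: a=7, p=78, q=7
  k=2: a=6, p=479, q=43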